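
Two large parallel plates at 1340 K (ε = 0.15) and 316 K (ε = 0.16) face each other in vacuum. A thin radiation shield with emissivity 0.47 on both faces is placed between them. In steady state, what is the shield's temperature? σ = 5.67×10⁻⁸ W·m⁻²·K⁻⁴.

In steady state the net flux on the hot side equals that on the cold side.
σ(T₁⁴−T_s⁴)/D₁ = σ(T_s⁴−T₂⁴)/D₂, with D₁ = 1/ε₁+1/ε_s−1 = 7.794, D₂ = 1/ε_s+1/ε₂−1 = 7.378.
Solve for T_s⁴: T_s⁴ = (D₂·T₁⁴ + D₁·T₂⁴)/(D₁+D₂) = 1.573×10¹² K⁴.

T_s ≈ 1120 K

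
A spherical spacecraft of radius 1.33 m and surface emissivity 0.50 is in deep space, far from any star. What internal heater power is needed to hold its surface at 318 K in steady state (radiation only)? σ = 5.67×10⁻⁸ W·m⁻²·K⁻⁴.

P ≈ 6440 W

P = εσ·4πr²·T⁴.
4πr² = 22.23 m²; T⁴ = 1.023×10¹⁰ K⁴.
P = 0.50·5.67×10⁻⁸·22.23·1.023×10¹⁰.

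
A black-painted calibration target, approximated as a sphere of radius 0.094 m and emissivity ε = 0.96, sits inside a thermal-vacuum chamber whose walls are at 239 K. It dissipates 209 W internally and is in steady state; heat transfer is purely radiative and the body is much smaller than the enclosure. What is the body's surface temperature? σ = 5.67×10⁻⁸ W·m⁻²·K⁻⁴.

T ≈ 441 K

For a small grey body in a large enclosure, net radiated power = εσA(T⁴ − T_w⁴).
Steady state: P = εσA(T⁴ − T_w⁴) with A = 4πr² = 0.1110 m².
T⁴ = P/(εσA) + T_w⁴ = 209/(0.96·5.67×10⁻⁸·0.1110) + (239)⁴
    = 3.458×10¹⁰ + 3.263×10⁹ = 3.784×10¹⁰ K⁴.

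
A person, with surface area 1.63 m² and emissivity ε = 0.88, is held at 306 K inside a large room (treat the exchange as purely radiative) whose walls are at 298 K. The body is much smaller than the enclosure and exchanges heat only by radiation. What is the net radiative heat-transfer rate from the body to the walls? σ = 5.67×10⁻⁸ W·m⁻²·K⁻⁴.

P_net ≈ 71.7 W

For a small grey body in a large enclosure: P_net = εσA(T_body⁴ − T_wall⁴).
A = 1.63 m²; T_body⁴ − T_wall⁴ = 8.768×10⁹ − 7.886×10⁹ = 8.816×10⁸ K⁴.
|P_net| = 0.88·5.67×10⁻⁸·1.630·8.816×10⁸.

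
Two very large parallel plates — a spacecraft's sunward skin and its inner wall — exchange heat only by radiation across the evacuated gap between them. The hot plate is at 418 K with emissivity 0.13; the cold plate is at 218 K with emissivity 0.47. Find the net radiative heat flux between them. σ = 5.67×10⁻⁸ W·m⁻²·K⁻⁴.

q ≈ 182 W/m²

For two infinite grey parallel plates, q = σ(T₁⁴ − T₂⁴)/(1/ε₁ + 1/ε₂ − 1).
T₁⁴ − T₂⁴ = 3.053×10¹⁰ − 2.259×10⁹ = 2.827×10¹⁰ K⁴.
1/ε₁ + 1/ε₂ − 1 = 7.692 + 2.128 − 1 = 8.820.
q = 5.67×10⁻⁸ × 2.827×10¹⁰ / 8.820.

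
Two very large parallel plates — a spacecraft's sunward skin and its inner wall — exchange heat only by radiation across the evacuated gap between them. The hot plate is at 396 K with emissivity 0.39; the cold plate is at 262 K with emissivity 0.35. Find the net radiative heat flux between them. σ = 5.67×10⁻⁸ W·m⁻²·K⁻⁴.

For two infinite grey parallel plates, q = σ(T₁⁴ − T₂⁴)/(1/ε₁ + 1/ε₂ − 1).
T₁⁴ − T₂⁴ = 2.459×10¹⁰ − 4.712×10⁹ = 1.988×10¹⁰ K⁴.
1/ε₁ + 1/ε₂ − 1 = 2.564 + 2.857 − 1 = 4.421.
q = 5.67×10⁻⁸ × 1.988×10¹⁰ / 4.421.

q ≈ 255 W/m²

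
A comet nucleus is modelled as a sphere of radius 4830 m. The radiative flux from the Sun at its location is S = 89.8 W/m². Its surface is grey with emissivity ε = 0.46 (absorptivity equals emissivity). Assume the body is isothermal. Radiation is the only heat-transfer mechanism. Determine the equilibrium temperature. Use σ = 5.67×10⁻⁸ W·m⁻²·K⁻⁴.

At equilibrium, absorbed power = emitted power.
Absorbing cross-section = πr² = 7.329×10⁷ m²; emitting surface = 4πr² = 2.932×10⁸ m² (ratio 4).
εS·A_cross = εσ·A_surf·T⁴  ⇒  T⁴ = S/(4σ)   (ε cancels).
T⁴ = 89.8/(4·5.67×10⁻⁸) = 3.959×10⁸ K⁴.
T = (3.959×10⁸)^(1/4).

T ≈ 141 K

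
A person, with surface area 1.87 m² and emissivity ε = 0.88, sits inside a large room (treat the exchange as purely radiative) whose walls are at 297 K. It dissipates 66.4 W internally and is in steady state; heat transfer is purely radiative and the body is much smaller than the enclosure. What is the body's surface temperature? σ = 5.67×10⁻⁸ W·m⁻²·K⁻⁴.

For a small grey body in a large enclosure, net radiated power = εσA(T⁴ − T_w⁴).
Steady state: P = εσA(T⁴ − T_w⁴) with A = 1.87 m².
T⁴ = P/(εσA) + T_w⁴ = 66.4/(0.88·5.67×10⁻⁸·1.870) + (297)⁴
    = 7.116×10⁸ + 7.781×10⁹ = 8.492×10⁹ K⁴.

T ≈ 304 K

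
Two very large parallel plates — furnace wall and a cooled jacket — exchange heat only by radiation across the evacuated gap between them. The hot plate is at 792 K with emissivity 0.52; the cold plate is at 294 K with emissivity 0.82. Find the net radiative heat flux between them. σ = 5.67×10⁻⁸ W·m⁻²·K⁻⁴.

q ≈ 10200 W/m²

For two infinite grey parallel plates, q = σ(T₁⁴ − T₂⁴)/(1/ε₁ + 1/ε₂ − 1).
T₁⁴ − T₂⁴ = 3.935×10¹¹ − 7.471×10⁹ = 3.860×10¹¹ K⁴.
1/ε₁ + 1/ε₂ − 1 = 1.923 + 1.220 − 1 = 2.143.
q = 5.67×10⁻⁸ × 3.860×10¹¹ / 2.143.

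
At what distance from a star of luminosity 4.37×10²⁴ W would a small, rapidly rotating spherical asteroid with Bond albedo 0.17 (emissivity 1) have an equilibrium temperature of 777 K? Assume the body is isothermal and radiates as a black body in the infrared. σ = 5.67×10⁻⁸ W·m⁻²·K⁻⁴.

d ≈ 1.87×10⁹ m

For an isothermal black-emitting sphere, (1−a)S·πr² = σ·4πr²·T⁴ ⇒ S = 4σT⁴/(1−a).
S = 4·5.67×10⁻⁸·(777)⁴/0.830 = 99600 W/m².
Flux falls as S = L/(4πd²), so d = √(L/(4πS)) = √(4.37×10²⁴/(4π·99600)).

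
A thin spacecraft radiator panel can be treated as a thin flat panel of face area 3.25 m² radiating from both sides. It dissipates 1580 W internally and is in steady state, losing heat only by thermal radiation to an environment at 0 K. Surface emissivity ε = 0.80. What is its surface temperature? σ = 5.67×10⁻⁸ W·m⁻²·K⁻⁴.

T ≈ 271 K

Steady state: internal power = radiated power, P = εσA T⁴.
Radiating area A = 2·3.25 = 6.500 m².
T⁴ = P/(εσA) = 1580/(0.80·5.67×10⁻⁸·6.500) = 5.359×10⁹ K⁴.
T = (5.359×10⁹)^(1/4).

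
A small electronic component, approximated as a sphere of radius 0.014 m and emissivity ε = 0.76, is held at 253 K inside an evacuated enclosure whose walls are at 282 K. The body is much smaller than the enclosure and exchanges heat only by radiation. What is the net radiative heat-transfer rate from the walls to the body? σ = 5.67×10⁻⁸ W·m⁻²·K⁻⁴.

For a small grey body in a large enclosure: P_net = εσA(T_body⁴ − T_wall⁴).
A = 4πr² = 0.002463 m²; T_body⁴ − T_wall⁴ = 4.097×10⁹ − 6.324×10⁹ = -2.227×10⁹ K⁴.
|P_net| = 0.76·5.67×10⁻⁸·0.002463·2.227×10⁹.

P_net ≈ 0.236 W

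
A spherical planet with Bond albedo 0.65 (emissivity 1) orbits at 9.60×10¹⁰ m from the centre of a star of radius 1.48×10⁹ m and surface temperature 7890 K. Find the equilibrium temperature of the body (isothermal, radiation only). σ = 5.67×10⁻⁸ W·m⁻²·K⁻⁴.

T ≈ 533 K

The star's surface emits σT_*⁴; at distance d the flux is S = σT_*⁴(R_*/d)².
S = 5.67×10⁻⁸·(7890)⁴·(1.48×10⁹/9.60×10¹⁰)² = 52220 W/m².
For an isothermal sphere T⁴ = (1−a)S/(4σ) = 8.059×10¹⁰ K⁴.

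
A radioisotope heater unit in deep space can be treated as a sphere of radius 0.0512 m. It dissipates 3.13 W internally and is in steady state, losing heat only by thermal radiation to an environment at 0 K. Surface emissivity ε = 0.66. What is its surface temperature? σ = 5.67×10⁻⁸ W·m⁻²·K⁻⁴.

Steady state: internal power = radiated power, P = εσA T⁴.
Radiating area A = 4πr² = 0.03294 m².
T⁴ = P/(εσA) = 3.13/(0.66·5.67×10⁻⁸·0.03294) = 2.539×10⁹ K⁴.
T = (2.539×10⁹)^(1/4).

T ≈ 224 K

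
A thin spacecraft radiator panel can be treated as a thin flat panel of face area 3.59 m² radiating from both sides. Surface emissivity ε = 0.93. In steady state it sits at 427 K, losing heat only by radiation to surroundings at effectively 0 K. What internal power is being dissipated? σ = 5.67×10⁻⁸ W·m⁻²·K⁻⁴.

Steady state: P = εσA T⁴.
A = 2·3.59 = 7.180 m²; T⁴ = (427)⁴ = 3.324×10¹⁰ K⁴.
P = 0.93 × 5.67×10⁻⁸ × 7.180 × 3.324×10¹⁰.

P ≈ 12600 W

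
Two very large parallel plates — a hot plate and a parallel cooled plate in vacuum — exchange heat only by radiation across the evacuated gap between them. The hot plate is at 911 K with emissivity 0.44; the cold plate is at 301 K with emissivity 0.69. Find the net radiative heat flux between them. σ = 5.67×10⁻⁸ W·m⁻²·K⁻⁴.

For two infinite grey parallel plates, q = σ(T₁⁴ − T₂⁴)/(1/ε₁ + 1/ε₂ − 1).
T₁⁴ − T₂⁴ = 6.888×10¹¹ − 8.209×10⁹ = 6.806×10¹¹ K⁴.
1/ε₁ + 1/ε₂ − 1 = 2.273 + 1.449 − 1 = 2.722.
q = 5.67×10⁻⁸ × 6.806×10¹¹ / 2.722.

q ≈ 14200 W/m²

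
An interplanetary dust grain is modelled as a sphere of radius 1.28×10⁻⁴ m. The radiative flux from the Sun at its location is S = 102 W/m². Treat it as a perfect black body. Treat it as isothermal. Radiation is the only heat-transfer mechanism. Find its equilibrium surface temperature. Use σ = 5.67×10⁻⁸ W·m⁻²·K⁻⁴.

At equilibrium, absorbed power = emitted power.
Absorbing cross-section = πr² = 5.147×10⁻⁸ m²; emitting surface = 4πr² = 2.059×10⁻⁷ m² (ratio 4).
S·A_cross = εσ·A_surf·T⁴  ⇒  T⁴ = S/(4σ).
T⁴ = 1.00·102/(4·5.67×10⁻⁸) = 4.497×10⁸ K⁴.
T = (4.497×10⁸)^(1/4).

T ≈ 146 K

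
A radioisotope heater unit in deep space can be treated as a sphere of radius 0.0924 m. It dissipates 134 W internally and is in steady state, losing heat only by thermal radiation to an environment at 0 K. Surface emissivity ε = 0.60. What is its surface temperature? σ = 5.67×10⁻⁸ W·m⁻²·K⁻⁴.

T ≈ 438 K

Steady state: internal power = radiated power, P = εσA T⁴.
Radiating area A = 4πr² = 0.1073 m².
T⁴ = P/(εσA) = 134/(0.60·5.67×10⁻⁸·0.1073) = 3.671×10¹⁰ K⁴.
T = (3.671×10¹⁰)^(1/4).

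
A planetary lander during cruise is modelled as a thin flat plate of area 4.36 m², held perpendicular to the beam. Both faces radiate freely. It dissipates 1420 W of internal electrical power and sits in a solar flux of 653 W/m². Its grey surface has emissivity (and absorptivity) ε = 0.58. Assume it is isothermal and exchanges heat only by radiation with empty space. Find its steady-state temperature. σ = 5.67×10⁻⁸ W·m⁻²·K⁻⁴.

At steady state, absorbed solar power + internal power = radiated power.
Absorbed: α·S·A_cross = 0.58·653·4.360 = 1651 W (cross-section A).
Total input = 1651 + 1420 = 3071 W.
Radiated: εσ·A_surf·T⁴ with A_surf = 2A = 8.720 m².
T⁴ = 3071/(0.58·5.67×10⁻⁸·8.720) = 1.071×10¹⁰ K⁴.

T ≈ 322 K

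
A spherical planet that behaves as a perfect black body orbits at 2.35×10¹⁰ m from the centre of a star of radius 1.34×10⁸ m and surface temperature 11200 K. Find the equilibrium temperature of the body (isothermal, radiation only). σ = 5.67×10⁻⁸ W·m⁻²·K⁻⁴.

The star's surface emits σT_*⁴; at distance d the flux is S = σT_*⁴(R_*/d)².
S = 5.67×10⁻⁸·(11200)⁴·(1.34×10⁸/2.35×10¹⁰)² = 29010 W/m².
For an isothermal sphere T⁴ = (1−a)S/(4σ) = 1.279×10¹¹ K⁴.

T ≈ 598 K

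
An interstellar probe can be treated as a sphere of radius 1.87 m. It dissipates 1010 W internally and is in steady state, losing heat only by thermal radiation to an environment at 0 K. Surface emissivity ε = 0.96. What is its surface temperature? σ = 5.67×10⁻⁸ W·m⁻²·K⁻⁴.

Steady state: internal power = radiated power, P = εσA T⁴.
Radiating area A = 4πr² = 43.94 m².
T⁴ = P/(εσA) = 1010/(0.96·5.67×10⁻⁸·43.94) = 4.223×10⁸ K⁴.
T = (4.223×10⁸)^(1/4).

T ≈ 143 K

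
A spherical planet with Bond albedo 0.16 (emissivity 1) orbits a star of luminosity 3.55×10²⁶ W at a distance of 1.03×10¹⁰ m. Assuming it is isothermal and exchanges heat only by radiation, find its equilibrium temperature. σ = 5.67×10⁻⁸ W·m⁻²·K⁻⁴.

First find the stellar flux at distance d: S = L/(4πd²) = 3.55×10²⁶/(4π·(1.03×10¹⁰)²) = 2.663×10⁵ W/m².
For an isothermal sphere, absorbed (1−a)S·πr² = emitted σ·4πr²·T⁴, so T⁴ = (1−a)S/(4σ).
T⁴ = 0.840·2.663×10⁵/(4·5.67×10⁻⁸) = 9.862×10¹¹ K⁴.

T ≈ 997 K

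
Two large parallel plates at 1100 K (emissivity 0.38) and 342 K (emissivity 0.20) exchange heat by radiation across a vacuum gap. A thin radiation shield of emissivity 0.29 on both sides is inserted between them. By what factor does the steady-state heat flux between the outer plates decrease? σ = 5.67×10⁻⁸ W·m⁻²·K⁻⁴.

Without shield: q₀ = σΔ(T⁴)/(1/ε₁+1/ε₂−1) with denominator 6.632.
With shield the two gaps are in series; the resistances add: (1/ε₁+1/ε_s−1)+(1/ε_s+1/ε₂−1) = 5.080+7.448 = 12.53.
Heat-flux ratio q₀/q = 12.53/6.632.

factor ≈ 1.89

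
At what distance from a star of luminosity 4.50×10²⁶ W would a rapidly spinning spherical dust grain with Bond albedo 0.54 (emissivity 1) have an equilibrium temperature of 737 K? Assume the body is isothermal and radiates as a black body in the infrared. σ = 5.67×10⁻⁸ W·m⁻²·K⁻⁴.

d ≈ 1.57×10¹⁰ m

For an isothermal black-emitting sphere, (1−a)S·πr² = σ·4πr²·T⁴ ⇒ S = 4σT⁴/(1−a).
S = 4·5.67×10⁻⁸·(737)⁴/0.460 = 1.455×10⁵ W/m².
Flux falls as S = L/(4πd²), so d = √(L/(4πS)) = √(4.50×10²⁶/(4π·1.455×10⁵)).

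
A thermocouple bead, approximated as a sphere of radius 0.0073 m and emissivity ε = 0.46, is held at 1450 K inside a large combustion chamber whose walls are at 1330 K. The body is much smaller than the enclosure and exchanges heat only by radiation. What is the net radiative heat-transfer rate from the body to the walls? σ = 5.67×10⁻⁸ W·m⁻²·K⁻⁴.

For a small grey body in a large enclosure: P_net = εσA(T_body⁴ − T_wall⁴).
A = 4πr² = 6.697×10⁻⁴ m²; T_body⁴ − T_wall⁴ = 4.421×10¹² − 3.129×10¹² = 1.291×10¹² K⁴.
|P_net| = 0.46·5.67×10⁻⁸·6.697×10⁻⁴·1.291×10¹².

P_net ≈ 22.6 W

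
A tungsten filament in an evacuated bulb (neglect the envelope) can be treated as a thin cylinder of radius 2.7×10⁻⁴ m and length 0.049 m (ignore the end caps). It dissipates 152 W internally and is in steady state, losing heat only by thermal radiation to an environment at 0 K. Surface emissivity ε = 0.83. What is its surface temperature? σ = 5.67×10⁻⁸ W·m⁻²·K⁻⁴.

Steady state: internal power = radiated power, P = εσA T⁴.
Radiating area A = 2πrL = 8.313×10⁻⁵ m².
T⁴ = P/(εσA) = 152/(0.83·5.67×10⁻⁸·8.313×10⁻⁵) = 3.885×10¹³ K⁴.
T = (3.885×10¹³)^(1/4).

T ≈ 2500 K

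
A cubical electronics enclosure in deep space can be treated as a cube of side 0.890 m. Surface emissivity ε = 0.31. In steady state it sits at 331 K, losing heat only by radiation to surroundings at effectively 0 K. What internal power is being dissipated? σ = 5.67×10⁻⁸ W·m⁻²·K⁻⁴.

Steady state: P = εσA T⁴.
A = 6L² = 4.753 m²; T⁴ = (331)⁴ = 1.200×10¹⁰ K⁴.
P = 0.31 × 5.67×10⁻⁸ × 4.753 × 1.200×10¹⁰.

P ≈ 1000 W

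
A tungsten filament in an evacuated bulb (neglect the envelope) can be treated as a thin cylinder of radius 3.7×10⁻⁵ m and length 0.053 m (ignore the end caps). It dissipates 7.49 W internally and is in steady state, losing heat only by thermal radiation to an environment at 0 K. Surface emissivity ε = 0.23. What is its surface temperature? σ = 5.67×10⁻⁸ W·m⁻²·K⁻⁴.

Steady state: internal power = radiated power, P = εσA T⁴.
Radiating area A = 2πrL = 1.232×10⁻⁵ m².
T⁴ = P/(εσA) = 7.49/(0.23·5.67×10⁻⁸·1.232×10⁻⁵) = 4.661×10¹³ K⁴.
T = (4.661×10¹³)^(1/4).

T ≈ 2610 K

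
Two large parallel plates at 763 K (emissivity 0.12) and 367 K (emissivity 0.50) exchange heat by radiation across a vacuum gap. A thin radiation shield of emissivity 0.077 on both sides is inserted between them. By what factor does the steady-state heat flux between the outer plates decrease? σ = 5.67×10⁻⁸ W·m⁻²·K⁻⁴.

factor ≈ 3.68

Without shield: q₀ = σΔ(T⁴)/(1/ε₁+1/ε₂−1) with denominator 9.333.
With shield the two gaps are in series; the resistances add: (1/ε₁+1/ε_s−1)+(1/ε_s+1/ε₂−1) = 20.32+13.99 = 34.31.
Heat-flux ratio q₀/q = 34.31/9.333.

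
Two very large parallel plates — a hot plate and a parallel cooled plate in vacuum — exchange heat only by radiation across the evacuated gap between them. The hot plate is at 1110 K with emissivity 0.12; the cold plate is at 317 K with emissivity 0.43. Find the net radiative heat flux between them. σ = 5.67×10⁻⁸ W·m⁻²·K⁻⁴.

q ≈ 8850 W/m²

For two infinite grey parallel plates, q = σ(T₁⁴ − T₂⁴)/(1/ε₁ + 1/ε₂ − 1).
T₁⁴ − T₂⁴ = 1.518×10¹² − 1.010×10¹⁰ = 1.508×10¹² K⁴.
1/ε₁ + 1/ε₂ − 1 = 8.333 + 2.326 − 1 = 9.659.
q = 5.67×10⁻⁸ × 1.508×10¹² / 9.659.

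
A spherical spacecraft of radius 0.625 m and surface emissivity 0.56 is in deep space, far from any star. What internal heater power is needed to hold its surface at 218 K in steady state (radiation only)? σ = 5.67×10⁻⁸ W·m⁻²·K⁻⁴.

P = εσ·4πr²·T⁴.
4πr² = 4.909 m²; T⁴ = 2.259×10⁹ K⁴.
P = 0.56·5.67×10⁻⁸·4.909·2.259×10⁹.

P ≈ 352 W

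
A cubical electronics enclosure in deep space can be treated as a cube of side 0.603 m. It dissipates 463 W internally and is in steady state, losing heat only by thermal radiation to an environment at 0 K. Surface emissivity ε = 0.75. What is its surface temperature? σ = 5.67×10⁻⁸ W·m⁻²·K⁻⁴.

T ≈ 266 K

Steady state: internal power = radiated power, P = εσA T⁴.
Radiating area A = 6L² = 2.182 m².
T⁴ = P/(εσA) = 463/(0.75·5.67×10⁻⁸·2.182) = 4.991×10⁹ K⁴.
T = (4.991×10⁹)^(1/4).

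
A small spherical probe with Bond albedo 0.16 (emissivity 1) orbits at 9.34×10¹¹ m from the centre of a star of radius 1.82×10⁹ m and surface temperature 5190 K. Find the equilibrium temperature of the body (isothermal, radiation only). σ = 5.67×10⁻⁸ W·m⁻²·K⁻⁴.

The star's surface emits σT_*⁴; at distance d the flux is S = σT_*⁴(R_*/d)².
S = 5.67×10⁻⁸·(5190)⁴·(1.82×10⁹/9.34×10¹¹)² = 156.2 W/m².
For an isothermal sphere T⁴ = (1−a)S/(4σ) = 5.785×10⁸ K⁴.

T ≈ 155 K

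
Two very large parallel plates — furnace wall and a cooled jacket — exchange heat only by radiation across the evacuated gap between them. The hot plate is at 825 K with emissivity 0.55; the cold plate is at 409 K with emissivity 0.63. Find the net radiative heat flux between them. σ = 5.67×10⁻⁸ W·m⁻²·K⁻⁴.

q ≈ 10300 W/m²

For two infinite grey parallel plates, q = σ(T₁⁴ − T₂⁴)/(1/ε₁ + 1/ε₂ − 1).
T₁⁴ − T₂⁴ = 4.633×10¹¹ − 2.798×10¹⁰ = 4.353×10¹¹ K⁴.
1/ε₁ + 1/ε₂ − 1 = 1.818 + 1.587 − 1 = 2.405.
q = 5.67×10⁻⁸ × 4.353×10¹¹ / 2.405.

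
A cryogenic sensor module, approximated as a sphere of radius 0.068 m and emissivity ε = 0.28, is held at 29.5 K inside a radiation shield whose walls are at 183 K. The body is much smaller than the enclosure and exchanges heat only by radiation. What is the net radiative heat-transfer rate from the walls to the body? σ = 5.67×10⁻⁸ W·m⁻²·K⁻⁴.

For a small grey body in a large enclosure: P_net = εσA(T_body⁴ − T_wall⁴).
A = 4πr² = 0.05811 m²; T_body⁴ − T_wall⁴ = 7.573×10⁵ − 1.122×10⁹ = -1.121×10⁹ K⁴.
|P_net| = 0.28·5.67×10⁻⁸·0.05811·1.121×10⁹.

P_net ≈ 1.03 W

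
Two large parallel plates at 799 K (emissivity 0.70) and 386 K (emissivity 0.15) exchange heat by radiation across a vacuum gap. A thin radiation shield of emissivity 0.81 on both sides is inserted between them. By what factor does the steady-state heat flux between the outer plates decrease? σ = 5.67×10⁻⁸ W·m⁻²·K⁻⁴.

Without shield: q₀ = σΔ(T⁴)/(1/ε₁+1/ε₂−1) with denominator 7.095.
With shield the two gaps are in series; the resistances add: (1/ε₁+1/ε_s−1)+(1/ε_s+1/ε₂−1) = 1.663+6.901 = 8.564.
Heat-flux ratio q₀/q = 8.564/7.095.

factor ≈ 1.21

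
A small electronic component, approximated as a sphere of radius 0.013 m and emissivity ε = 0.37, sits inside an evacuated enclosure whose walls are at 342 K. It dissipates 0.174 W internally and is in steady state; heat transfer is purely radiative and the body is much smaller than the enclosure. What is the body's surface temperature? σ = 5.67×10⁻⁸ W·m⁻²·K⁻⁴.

T ≈ 364 K

For a small grey body in a large enclosure, net radiated power = εσA(T⁴ − T_w⁴).
Steady state: P = εσA(T⁴ − T_w⁴) with A = 4πr² = 0.002124 m².
T⁴ = P/(εσA) + T_w⁴ = 0.174/(0.37·5.67×10⁻⁸·0.002124) + (342)⁴
    = 3.905×10⁹ + 1.368×10¹⁰ = 1.759×10¹⁰ K⁴.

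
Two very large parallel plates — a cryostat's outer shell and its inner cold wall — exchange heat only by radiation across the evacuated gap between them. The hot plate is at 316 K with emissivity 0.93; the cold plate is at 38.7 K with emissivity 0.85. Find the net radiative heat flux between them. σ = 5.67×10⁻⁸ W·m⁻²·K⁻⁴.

For two infinite grey parallel plates, q = σ(T₁⁴ − T₂⁴)/(1/ε₁ + 1/ε₂ − 1).
T₁⁴ − T₂⁴ = 9.971×10⁹ − 2.243×10⁶ = 9.969×10⁹ K⁴.
1/ε₁ + 1/ε₂ − 1 = 1.075 + 1.176 − 1 = 1.252.
q = 5.67×10⁻⁸ × 9.969×10⁹ / 1.252.

q ≈ 452 W/m²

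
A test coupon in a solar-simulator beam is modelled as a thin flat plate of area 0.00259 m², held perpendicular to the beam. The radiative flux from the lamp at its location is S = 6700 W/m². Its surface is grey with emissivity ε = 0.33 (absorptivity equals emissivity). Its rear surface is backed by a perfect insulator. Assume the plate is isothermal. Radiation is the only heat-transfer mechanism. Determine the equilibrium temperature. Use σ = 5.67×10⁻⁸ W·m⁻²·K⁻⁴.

T ≈ 586 K

At equilibrium, absorbed power = emitted power.
Absorbing cross-section = A = 0.002590 m²; emitting surface = A = 0.002590 m² (ratio 1).
εS·A_cross = εσ·A_surf·T⁴  ⇒  T⁴ = S/(1σ)   (ε cancels).
T⁴ = 6700/(1·5.67×10⁻⁸) = 1.182×10¹¹ K⁴.
T = (1.182×10¹¹)^(1/4).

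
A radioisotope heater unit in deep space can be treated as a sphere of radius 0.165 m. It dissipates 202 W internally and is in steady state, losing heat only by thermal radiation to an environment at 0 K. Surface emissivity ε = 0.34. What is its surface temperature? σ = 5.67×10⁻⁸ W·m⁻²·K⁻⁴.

T ≈ 418 K

Steady state: internal power = radiated power, P = εσA T⁴.
Radiating area A = 4πr² = 0.3421 m².
T⁴ = P/(εσA) = 202/(0.34·5.67×10⁻⁸·0.3421) = 3.063×10¹⁰ K⁴.
T = (3.063×10¹⁰)^(1/4).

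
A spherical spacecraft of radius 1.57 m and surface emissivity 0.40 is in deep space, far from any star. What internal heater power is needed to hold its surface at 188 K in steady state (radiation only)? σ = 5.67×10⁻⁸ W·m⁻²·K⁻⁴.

P = εσ·4πr²·T⁴.
4πr² = 30.97 m²; T⁴ = 1.249×10⁹ K⁴.
P = 0.40·5.67×10⁻⁸·30.97·1.249×10⁹.

P ≈ 878 W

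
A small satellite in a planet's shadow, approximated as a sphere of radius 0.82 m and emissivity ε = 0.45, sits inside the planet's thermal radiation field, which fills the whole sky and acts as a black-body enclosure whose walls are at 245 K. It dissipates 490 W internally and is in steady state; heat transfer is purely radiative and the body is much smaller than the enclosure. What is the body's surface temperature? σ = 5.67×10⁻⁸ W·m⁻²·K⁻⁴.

T ≈ 277 K

For a small grey body in a large enclosure, net radiated power = εσA(T⁴ − T_w⁴).
Steady state: P = εσA(T⁴ − T_w⁴) with A = 4πr² = 8.450 m².
T⁴ = P/(εσA) + T_w⁴ = 490/(0.45·5.67×10⁻⁸·8.450) + (245)⁴
    = 2.273×10⁹ + 3.603×10⁹ = 5.876×10⁹ K⁴.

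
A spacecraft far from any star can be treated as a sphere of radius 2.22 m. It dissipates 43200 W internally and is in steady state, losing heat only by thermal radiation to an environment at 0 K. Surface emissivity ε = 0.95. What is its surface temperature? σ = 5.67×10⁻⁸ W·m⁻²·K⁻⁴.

Steady state: internal power = radiated power, P = εσA T⁴.
Radiating area A = 4πr² = 61.93 m².
T⁴ = P/(εσA) = 43200/(0.95·5.67×10⁻⁸·61.93) = 1.295×10¹⁰ K⁴.
T = (1.295×10¹⁰)^(1/4).

T ≈ 337 K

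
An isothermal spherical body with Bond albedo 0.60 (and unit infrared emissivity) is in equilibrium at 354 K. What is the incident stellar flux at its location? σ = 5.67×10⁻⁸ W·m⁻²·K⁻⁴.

(1−a)S·πr² = σ·4πr²·T⁴ ⇒ S = 4σT⁴/(1−a).
S = 4·5.67×10⁻⁸·1.570×10¹⁰/0.400.

S ≈ 8900 W/m²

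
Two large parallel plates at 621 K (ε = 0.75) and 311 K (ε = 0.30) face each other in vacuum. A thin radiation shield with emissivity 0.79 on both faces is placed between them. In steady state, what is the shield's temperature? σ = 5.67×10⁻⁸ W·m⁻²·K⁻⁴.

In steady state the net flux on the hot side equals that on the cold side.
σ(T₁⁴−T_s⁴)/D₁ = σ(T_s⁴−T₂⁴)/D₂, with D₁ = 1/ε₁+1/ε_s−1 = 1.599, D₂ = 1/ε_s+1/ε₂−1 = 3.599.
Solve for T_s⁴: T_s⁴ = (D₂·T₁⁴ + D₁·T₂⁴)/(D₁+D₂) = 1.058×10¹¹ K⁴.

T_s ≈ 570 K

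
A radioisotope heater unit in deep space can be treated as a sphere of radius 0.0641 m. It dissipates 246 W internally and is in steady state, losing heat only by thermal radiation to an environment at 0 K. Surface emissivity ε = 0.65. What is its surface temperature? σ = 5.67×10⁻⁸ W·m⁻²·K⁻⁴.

Steady state: internal power = radiated power, P = εσA T⁴.
Radiating area A = 4πr² = 0.05163 m².
T⁴ = P/(εσA) = 246/(0.65·5.67×10⁻⁸·0.05163) = 1.293×10¹¹ K⁴.
T = (1.293×10¹¹)^(1/4).

T ≈ 600 K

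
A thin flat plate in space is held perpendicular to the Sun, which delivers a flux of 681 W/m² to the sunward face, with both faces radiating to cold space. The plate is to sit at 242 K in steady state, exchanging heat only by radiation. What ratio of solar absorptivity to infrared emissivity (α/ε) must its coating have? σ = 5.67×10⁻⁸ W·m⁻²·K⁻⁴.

α/ε ≈ 0.571

Balance: αS·A = εσ·2A·T⁴ ⇒ α/ε = 2σT⁴/S.
α/ε = 2·5.67×10⁻⁸·(242)⁴/681 = 2·5.67×10⁻⁸·3.430×10⁹/681.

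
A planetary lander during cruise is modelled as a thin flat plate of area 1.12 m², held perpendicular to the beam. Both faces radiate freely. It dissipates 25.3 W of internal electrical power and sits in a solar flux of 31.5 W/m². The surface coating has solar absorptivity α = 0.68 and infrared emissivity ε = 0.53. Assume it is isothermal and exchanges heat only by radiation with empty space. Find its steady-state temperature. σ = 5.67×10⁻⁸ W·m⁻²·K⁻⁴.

T ≈ 164 K

At steady state, absorbed solar power + internal power = radiated power.
Absorbed: α·S·A_cross = 0.68·31.5·1.120 = 23.99 W (cross-section A).
Total input = 23.99 + 25.3 = 49.29 W.
Radiated: εσ·A_surf·T⁴ with A_surf = 2A = 2.240 m².
T⁴ = 49.29/(0.53·5.67×10⁻⁸·2.240) = 7.322×10⁸ K⁴.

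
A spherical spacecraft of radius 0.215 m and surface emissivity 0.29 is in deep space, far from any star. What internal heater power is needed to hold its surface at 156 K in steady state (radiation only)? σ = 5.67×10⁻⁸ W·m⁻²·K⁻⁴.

P ≈ 5.66 W

P = εσ·4πr²·T⁴.
4πr² = 0.5809 m²; T⁴ = 5.922×10⁸ K⁴.
P = 0.29·5.67×10⁻⁸·0.5809·5.922×10⁸.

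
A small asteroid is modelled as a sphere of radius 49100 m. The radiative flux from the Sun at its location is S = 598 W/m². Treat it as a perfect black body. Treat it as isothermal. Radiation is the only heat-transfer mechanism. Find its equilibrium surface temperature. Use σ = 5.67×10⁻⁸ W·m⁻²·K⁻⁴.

At equilibrium, absorbed power = emitted power.
Absorbing cross-section = πr² = 7.574×10⁹ m²; emitting surface = 4πr² = 3.030×10¹⁰ m² (ratio 4).
S·A_cross = εσ·A_surf·T⁴  ⇒  T⁴ = S/(4σ).
T⁴ = 1.00·598/(4·5.67×10⁻⁸) = 2.637×10⁹ K⁴.
T = (2.637×10⁹)^(1/4).

T ≈ 227 K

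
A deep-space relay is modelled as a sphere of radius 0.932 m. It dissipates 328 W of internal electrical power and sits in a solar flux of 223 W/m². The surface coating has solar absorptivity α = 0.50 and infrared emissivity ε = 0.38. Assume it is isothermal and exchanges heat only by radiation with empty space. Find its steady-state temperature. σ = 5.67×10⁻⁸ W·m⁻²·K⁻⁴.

At steady state, absorbed solar power + internal power = radiated power.
Absorbed: α·S·A_cross = 0.50·223·2.729 = 304.3 W (cross-section πr²).
Total input = 304.3 + 328 = 632.3 W.
Radiated: εσ·A_surf·T⁴ with A_surf = 4πr² = 10.92 m².
T⁴ = 632.3/(0.38·5.67×10⁻⁸·10.92) = 2.688×10⁹ K⁴.

T ≈ 228 K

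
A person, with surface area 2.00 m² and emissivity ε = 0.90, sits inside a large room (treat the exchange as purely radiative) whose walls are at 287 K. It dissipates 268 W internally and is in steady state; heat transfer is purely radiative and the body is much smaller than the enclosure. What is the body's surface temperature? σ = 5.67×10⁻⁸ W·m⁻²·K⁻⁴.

For a small grey body in a large enclosure, net radiated power = εσA(T⁴ − T_w⁴).
Steady state: P = εσA(T⁴ − T_w⁴) with A = 2.00 m².
T⁴ = P/(εσA) + T_w⁴ = 268/(0.90·5.67×10⁻⁸·2.000) + (287)⁴
    = 2.626×10⁹ + 6.785×10⁹ = 9.411×10⁹ K⁴.

T ≈ 311 K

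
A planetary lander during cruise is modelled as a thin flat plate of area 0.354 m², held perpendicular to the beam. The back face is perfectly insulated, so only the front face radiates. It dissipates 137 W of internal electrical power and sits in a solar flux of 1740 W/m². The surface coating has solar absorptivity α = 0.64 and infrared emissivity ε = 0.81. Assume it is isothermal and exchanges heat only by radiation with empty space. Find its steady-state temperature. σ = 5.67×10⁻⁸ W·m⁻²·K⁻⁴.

T ≈ 425 K

At steady state, absorbed solar power + internal power = radiated power.
Absorbed: α·S·A_cross = 0.64·1740·0.3540 = 394.2 W (cross-section A).
Total input = 394.2 + 137 = 531.2 W.
Radiated: εσ·A_surf·T⁴ with A_surf = A = 0.3540 m².
T⁴ = 531.2/(0.81·5.67×10⁻⁸·0.3540) = 3.267×10¹⁰ K⁴.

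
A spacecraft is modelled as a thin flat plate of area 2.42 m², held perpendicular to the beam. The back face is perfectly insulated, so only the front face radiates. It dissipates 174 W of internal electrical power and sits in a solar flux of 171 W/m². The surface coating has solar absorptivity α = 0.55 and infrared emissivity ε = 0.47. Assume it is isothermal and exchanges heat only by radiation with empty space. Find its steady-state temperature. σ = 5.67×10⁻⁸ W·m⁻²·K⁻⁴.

T ≈ 281 K

At steady state, absorbed solar power + internal power = radiated power.
Absorbed: α·S·A_cross = 0.55·171·2.420 = 227.6 W (cross-section A).
Total input = 227.6 + 174 = 401.6 W.
Radiated: εσ·A_surf·T⁴ with A_surf = A = 2.420 m².
T⁴ = 401.6/(0.47·5.67×10⁻⁸·2.420) = 6.227×10⁹ K⁴.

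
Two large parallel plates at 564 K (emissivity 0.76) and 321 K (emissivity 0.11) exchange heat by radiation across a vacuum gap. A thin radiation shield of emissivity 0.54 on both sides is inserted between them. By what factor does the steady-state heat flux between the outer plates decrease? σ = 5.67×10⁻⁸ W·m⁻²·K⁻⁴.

factor ≈ 1.29

Without shield: q₀ = σΔ(T⁴)/(1/ε₁+1/ε₂−1) with denominator 9.407.
With shield the two gaps are in series; the resistances add: (1/ε₁+1/ε_s−1)+(1/ε_s+1/ε₂−1) = 2.168+9.943 = 12.11.
Heat-flux ratio q₀/q = 12.11/9.407.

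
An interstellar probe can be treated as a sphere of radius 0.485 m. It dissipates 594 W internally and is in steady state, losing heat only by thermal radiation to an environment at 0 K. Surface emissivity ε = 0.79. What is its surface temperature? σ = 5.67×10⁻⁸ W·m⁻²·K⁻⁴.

T ≈ 259 K

Steady state: internal power = radiated power, P = εσA T⁴.
Radiating area A = 4πr² = 2.956 m².
T⁴ = P/(εσA) = 594/(0.79·5.67×10⁻⁸·2.956) = 4.486×10⁹ K⁴.
T = (4.486×10⁹)^(1/4).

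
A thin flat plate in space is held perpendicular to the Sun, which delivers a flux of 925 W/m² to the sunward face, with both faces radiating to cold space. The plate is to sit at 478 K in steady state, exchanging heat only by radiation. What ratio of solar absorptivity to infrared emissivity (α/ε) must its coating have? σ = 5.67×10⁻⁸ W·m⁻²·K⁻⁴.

Balance: αS·A = εσ·2A·T⁴ ⇒ α/ε = 2σT⁴/S.
α/ε = 2·5.67×10⁻⁸·(478)⁴/925 = 2·5.67×10⁻⁸·5.220×10¹⁰/925.

α/ε ≈ 6.40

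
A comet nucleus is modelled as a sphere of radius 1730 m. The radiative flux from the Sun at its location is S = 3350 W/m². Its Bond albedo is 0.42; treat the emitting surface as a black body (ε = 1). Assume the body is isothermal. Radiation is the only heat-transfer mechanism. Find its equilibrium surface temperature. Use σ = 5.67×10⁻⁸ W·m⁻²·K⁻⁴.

At equilibrium, absorbed power = emitted power.
Absorbing cross-section = πr² = 9.402×10⁶ m²; emitting surface = 4πr² = 3.761×10⁷ m² (ratio 4).
(1−a)S·A_cross = εσ·A_surf·T⁴  ⇒  T⁴ = (1−a)S/(4σ).
T⁴ = 0.580·3350/(4·5.67×10⁻⁸) = 8.567×10⁹ K⁴.
T = (8.567×10⁹)^(1/4).

T ≈ 304 K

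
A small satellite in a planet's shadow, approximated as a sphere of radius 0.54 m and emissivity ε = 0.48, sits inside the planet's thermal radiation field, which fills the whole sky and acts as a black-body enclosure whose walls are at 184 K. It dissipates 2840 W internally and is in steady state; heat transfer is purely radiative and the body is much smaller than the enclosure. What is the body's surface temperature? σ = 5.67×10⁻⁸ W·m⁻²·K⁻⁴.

For a small grey body in a large enclosure, net radiated power = εσA(T⁴ − T_w⁴).
Steady state: P = εσA(T⁴ − T_w⁴) with A = 4πr² = 3.664 m².
T⁴ = P/(εσA) + T_w⁴ = 2840/(0.48·5.67×10⁻⁸·3.664) + (184)⁴
    = 2.848×10¹⁰ + 1.146×10⁹ = 2.962×10¹⁰ K⁴.

T ≈ 415 K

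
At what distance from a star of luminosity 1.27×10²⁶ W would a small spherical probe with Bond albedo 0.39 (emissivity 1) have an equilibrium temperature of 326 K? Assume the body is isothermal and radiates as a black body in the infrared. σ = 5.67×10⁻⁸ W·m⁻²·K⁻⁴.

For an isothermal black-emitting sphere, (1−a)S·πr² = σ·4πr²·T⁴ ⇒ S = 4σT⁴/(1−a).
S = 4·5.67×10⁻⁸·(326)⁴/0.610 = 4199 W/m².
Flux falls as S = L/(4πd²), so d = √(L/(4πS)) = √(1.27×10²⁶/(4π·4199)).

d ≈ 4.91×10¹⁰ m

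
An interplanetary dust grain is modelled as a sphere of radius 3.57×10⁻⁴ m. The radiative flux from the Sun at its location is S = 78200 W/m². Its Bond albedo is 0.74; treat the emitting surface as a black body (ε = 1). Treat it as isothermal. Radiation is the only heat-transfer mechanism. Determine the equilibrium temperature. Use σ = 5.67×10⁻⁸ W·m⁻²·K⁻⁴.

T ≈ 547 K

At equilibrium, absorbed power = emitted power.
Absorbing cross-section = πr² = 4.004×10⁻⁷ m²; emitting surface = 4πr² = 1.602×10⁻⁶ m² (ratio 4).
(1−a)S·A_cross = εσ·A_surf·T⁴  ⇒  T⁴ = (1−a)S/(4σ).
T⁴ = 0.260·78200/(4·5.67×10⁻⁸) = 8.965×10¹⁰ K⁴.
T = (8.965×10¹⁰)^(1/4).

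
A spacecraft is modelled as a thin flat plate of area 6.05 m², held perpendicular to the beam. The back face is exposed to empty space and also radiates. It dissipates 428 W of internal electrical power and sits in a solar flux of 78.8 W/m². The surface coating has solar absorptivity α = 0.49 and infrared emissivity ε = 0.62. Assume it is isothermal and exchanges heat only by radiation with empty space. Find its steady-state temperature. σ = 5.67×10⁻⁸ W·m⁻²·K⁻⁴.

At steady state, absorbed solar power + internal power = radiated power.
Absorbed: α·S·A_cross = 0.49·78.8·6.050 = 233.6 W (cross-section A).
Total input = 233.6 + 428 = 661.6 W.
Radiated: εσ·A_surf·T⁴ with A_surf = 2A = 12.10 m².
T⁴ = 661.6/(0.62·5.67×10⁻⁸·12.10) = 1.555×10⁹ K⁴.

T ≈ 199 K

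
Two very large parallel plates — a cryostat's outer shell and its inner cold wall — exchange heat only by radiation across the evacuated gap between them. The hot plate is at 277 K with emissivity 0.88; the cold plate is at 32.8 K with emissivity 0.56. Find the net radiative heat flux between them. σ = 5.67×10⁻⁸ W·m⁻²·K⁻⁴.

For two infinite grey parallel plates, q = σ(T₁⁴ − T₂⁴)/(1/ε₁ + 1/ε₂ − 1).
T₁⁴ − T₂⁴ = 5.887×10⁹ − 1.157×10⁶ = 5.886×10⁹ K⁴.
1/ε₁ + 1/ε₂ − 1 = 1.136 + 1.786 − 1 = 1.922.
q = 5.67×10⁻⁸ × 5.886×10⁹ / 1.922.

q ≈ 174 W/m²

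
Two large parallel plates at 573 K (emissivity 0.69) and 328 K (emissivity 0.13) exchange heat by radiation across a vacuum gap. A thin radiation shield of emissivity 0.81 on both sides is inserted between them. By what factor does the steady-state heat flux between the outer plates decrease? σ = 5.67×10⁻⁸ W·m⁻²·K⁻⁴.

factor ≈ 1.18

Without shield: q₀ = σΔ(T⁴)/(1/ε₁+1/ε₂−1) with denominator 8.142.
With shield the two gaps are in series; the resistances add: (1/ε₁+1/ε_s−1)+(1/ε_s+1/ε₂−1) = 1.684+7.927 = 9.611.
Heat-flux ratio q₀/q = 9.611/8.142.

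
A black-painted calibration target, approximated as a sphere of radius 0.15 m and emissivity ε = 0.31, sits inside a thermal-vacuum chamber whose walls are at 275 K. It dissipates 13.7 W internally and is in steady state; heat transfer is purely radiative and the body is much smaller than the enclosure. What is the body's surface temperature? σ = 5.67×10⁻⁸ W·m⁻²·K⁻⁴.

T ≈ 303 K

For a small grey body in a large enclosure, net radiated power = εσA(T⁴ − T_w⁴).
Steady state: P = εσA(T⁴ − T_w⁴) with A = 4πr² = 0.2827 m².
T⁴ = P/(εσA) + T_w⁴ = 13.7/(0.31·5.67×10⁻⁸·0.2827) + (275)⁴
    = 2.757×10⁹ + 5.719×10⁹ = 8.476×10⁹ K⁴.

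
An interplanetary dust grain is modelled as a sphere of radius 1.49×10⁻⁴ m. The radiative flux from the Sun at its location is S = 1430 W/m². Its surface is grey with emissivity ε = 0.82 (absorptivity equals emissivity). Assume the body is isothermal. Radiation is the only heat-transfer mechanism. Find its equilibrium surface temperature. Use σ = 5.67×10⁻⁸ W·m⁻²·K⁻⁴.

T ≈ 282 K

At equilibrium, absorbed power = emitted power.
Absorbing cross-section = πr² = 6.975×10⁻⁸ m²; emitting surface = 4πr² = 2.790×10⁻⁷ m² (ratio 4).
εS·A_cross = εσ·A_surf·T⁴  ⇒  T⁴ = S/(4σ)   (ε cancels).
T⁴ = 1430/(4·5.67×10⁻⁸) = 6.305×10⁹ K⁴.
T = (6.305×10⁹)^(1/4).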